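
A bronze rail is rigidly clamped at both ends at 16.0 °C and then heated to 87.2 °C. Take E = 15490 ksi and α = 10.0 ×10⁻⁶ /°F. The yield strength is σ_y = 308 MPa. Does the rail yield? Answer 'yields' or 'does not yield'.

E = 15490 ksi = 106.8 GPa.
α = 10.0×10⁻⁶/°F × 9/5 = 18.0×10⁻⁶/K.
ΔT = 71.20 K. Constrained thermal stress σ = E·α·ΔT = 106.8×10³ MPa × 18.0×10⁻⁶ × 71.20 = 137 MPa (compressive).
Compare to σ_y = 308 MPa: σ < σ_y, so it does not yield.

does not yield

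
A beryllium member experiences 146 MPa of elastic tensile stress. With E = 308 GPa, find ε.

ε = σ/E = 146 / 308000 = 4.74×10⁻⁴.

4.74×10⁻⁴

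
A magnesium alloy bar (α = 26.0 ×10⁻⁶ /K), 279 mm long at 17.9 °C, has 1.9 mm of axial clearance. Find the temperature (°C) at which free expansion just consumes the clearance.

280 °C

α·L₀·ΔT = 1.9 mm ⇒ ΔT = 1.9 / (26.0×10⁻⁶ × 279.0) = 261.9 K.
T = 17.9 + 261.9 = 279.8 °C.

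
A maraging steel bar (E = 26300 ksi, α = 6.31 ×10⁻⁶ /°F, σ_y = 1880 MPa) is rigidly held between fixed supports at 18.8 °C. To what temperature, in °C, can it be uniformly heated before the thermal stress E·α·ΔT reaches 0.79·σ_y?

E = 26300 ksi = 181.3 GPa.
α = 6.31×10⁻⁶/°F × 9/5 = 11.4×10⁻⁶/K.
E·α·ΔT = 1485 MPa ⇒ ΔT = 1485 / (181.3×10³ × 11.4×10⁻⁶) = 721.1 K.
T = 18.8 + 721.1 = 739.9 °C.

740 °C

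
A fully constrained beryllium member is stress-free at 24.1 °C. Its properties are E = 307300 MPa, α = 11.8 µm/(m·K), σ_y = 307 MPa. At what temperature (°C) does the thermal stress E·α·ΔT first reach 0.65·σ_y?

E = 307300 MPa = 307.3 GPa.
E·α·ΔT = 199.6 MPa ⇒ ΔT = 199.6 / (307.3×10³ × 11.8×10⁻⁶) = 55.03 K.
T = 24.1 + 55.03 = 79.13 °C.

79.1 °C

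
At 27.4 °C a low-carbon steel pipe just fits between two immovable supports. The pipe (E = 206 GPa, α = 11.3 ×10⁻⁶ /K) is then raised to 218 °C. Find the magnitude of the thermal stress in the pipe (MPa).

444 MPa

ΔT = 190.6 K. Constrained thermal stress σ = E·α·ΔT = 206.0×10³ MPa × 11.3×10⁻⁶ × 190.6 = 444 MPa (compressive).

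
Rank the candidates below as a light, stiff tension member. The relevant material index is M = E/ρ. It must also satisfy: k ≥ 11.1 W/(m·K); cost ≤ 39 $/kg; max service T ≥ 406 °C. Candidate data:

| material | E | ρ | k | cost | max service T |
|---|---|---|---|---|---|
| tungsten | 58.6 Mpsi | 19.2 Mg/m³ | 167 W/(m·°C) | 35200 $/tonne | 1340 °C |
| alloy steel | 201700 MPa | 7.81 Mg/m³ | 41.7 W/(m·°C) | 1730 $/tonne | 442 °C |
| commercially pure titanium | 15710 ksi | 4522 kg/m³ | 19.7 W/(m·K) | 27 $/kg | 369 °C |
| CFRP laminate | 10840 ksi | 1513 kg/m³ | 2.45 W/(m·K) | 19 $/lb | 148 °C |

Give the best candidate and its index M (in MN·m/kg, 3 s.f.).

alloy steel, M = 25.8 MN·m/kg

Screen on constraints: k ≥ 11.1 W/(m·K); cost ≤ 39 $/kg; max service T ≥ 406 °C. Survivors: tungsten, alloy steel.
Normalizing units and computing the index:
  tungsten: E = 404.0 GPa, ρ = 19200 kg/m³
  alloy steel: E = 201.7 GPa, ρ = 7810 kg/m³
  alloy steel: M = 25.8 MN·m/kg
  tungsten: M = 21.0 MN·m/kg
The maximum is for alloy steel.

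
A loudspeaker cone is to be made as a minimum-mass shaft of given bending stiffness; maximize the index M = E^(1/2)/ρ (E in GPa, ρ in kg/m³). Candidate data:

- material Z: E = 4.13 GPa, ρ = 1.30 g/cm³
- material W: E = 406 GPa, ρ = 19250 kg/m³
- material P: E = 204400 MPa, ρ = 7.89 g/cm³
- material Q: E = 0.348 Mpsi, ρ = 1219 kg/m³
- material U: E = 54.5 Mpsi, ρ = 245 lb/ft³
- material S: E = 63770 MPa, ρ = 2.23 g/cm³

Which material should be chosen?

material U

In SI units:
  material Z: E = 4.130 GPa, ρ = 1300 kg/m³
  material W: E = 406.0 GPa, ρ = 19250 kg/m³
  material P: E = 204.4 GPa, ρ = 7890 kg/m³
  material Q: E = 2.399 GPa, ρ = 1219 kg/m³
  material U: E = 375.8 GPa, ρ = 3925 kg/m³
  material S: E = 63.77 GPa, ρ = 2230 kg/m³
  material U: M = 4.94×10⁻³
  material S: M = 3.58×10⁻³
  material P: M = 1.81×10⁻³
  material Z: M = 1.56×10⁻³
  material Q: M = 1.27×10⁻³
  material W: M = 1.05×10⁻³
Material U has the largest M.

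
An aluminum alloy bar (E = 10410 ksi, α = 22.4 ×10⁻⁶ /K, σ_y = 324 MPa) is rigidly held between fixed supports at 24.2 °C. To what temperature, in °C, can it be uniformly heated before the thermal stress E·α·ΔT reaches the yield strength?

226 °C

E = 10410 ksi = 71.77 GPa.
E·α·ΔT = 324.0 MPa ⇒ ΔT = 324.0 / (71.77×10³ × 22.4×10⁻⁶) = 201.5 K.
T = 24.2 + 201.5 = 225.7 °C.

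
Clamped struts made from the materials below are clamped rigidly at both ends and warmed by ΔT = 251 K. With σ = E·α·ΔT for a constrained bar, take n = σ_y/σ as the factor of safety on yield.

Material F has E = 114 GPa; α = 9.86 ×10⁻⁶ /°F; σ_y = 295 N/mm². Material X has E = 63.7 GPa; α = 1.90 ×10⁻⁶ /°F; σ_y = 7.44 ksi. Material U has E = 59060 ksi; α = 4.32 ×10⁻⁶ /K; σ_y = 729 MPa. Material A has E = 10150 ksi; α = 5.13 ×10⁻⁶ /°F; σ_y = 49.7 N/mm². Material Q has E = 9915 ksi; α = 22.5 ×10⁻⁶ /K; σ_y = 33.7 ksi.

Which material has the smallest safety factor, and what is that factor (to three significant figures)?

material A, n = 0.306

With everything in SI (GPa, ×10⁻⁶/K, MPa):
  material F: E = 114.0, α = 17.7, σ_y = 295.0 → σ = 508 MPa, n = 0.581
  material X: E = 63.70, α = 3.42, σ_y = 51.30 → σ = 54.7 MPa, n = 0.938
  material U: E = 407.2, α = 4.32, σ_y = 729.0 → σ = 442 MPa, n = 1.65
  material A: E = 69.98, α = 9.23, σ_y = 49.70 → σ = 162 MPa, n = 0.306
  material Q: E = 68.36, α = 22.5, σ_y = 232.4 → σ = 386 MPa, n = 0.602
The minimum is material A at n = 0.306.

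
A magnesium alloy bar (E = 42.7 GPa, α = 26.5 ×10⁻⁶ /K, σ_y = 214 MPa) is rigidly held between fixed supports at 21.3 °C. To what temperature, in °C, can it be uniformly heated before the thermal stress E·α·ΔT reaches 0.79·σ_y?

E·α·ΔT = 169.1 MPa ⇒ ΔT = 169.1 / (42.70×10³ × 26.5×10⁻⁶) = 149.4 K.
T = 21.3 + 149.4 = 170.7 °C.

171 °C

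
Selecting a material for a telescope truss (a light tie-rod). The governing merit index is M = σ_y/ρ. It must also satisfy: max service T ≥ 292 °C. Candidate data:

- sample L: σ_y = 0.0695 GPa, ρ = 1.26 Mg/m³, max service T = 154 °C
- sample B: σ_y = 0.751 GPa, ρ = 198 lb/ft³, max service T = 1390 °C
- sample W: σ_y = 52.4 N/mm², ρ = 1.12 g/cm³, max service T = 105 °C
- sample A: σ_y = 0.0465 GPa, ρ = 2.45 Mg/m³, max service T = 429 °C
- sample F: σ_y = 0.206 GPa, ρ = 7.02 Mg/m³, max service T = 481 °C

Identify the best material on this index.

Screen on constraints: max service T ≥ 292 °C. Survivors: sample B, sample A, sample F.
After converting to SI:
  sample B: σ_y = 751.0 MPa, ρ = 3172 kg/m³
  sample A: σ_y = 46.50 MPa, ρ = 2450 kg/m³
  sample F: σ_y = 206.0 MPa, ρ = 7020 kg/m³
  sample B: M = 237 kN·m/kg
  sample F: M = 29.3 kN·m/kg
  sample A: M = 19.0 kN·m/kg
Sample B has the largest M.

sample B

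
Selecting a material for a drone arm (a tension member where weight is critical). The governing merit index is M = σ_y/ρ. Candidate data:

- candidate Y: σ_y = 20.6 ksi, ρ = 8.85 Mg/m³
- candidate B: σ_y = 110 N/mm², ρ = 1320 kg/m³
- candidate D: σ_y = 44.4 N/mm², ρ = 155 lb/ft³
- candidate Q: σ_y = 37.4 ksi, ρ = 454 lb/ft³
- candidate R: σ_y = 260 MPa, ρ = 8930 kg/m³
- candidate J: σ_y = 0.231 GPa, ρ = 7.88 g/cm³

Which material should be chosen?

Putting every candidate on a common basis:
  candidate Y: σ_y = 142.0 MPa, ρ = 8850 kg/m³
  candidate B: σ_y = 110.0 MPa, ρ = 1320 kg/m³
  candidate D: σ_y = 44.40 MPa, ρ = 2483 kg/m³
  candidate Q: σ_y = 257.9 MPa, ρ = 7272 kg/m³
  candidate R: σ_y = 260.0 MPa, ρ = 8930 kg/m³
  candidate J: σ_y = 231.0 MPa, ρ = 7880 kg/m³
  candidate B: M = 83.3 kN·m/kg
  candidate Q: M = 35.5 kN·m/kg
  candidate J: M = 29.3 kN·m/kg
  candidate R: M = 29.1 kN·m/kg
  candidate D: M = 17.9 kN·m/kg
  candidate Y: M = 16.0 kN·m/kg
Candidate B has the largest M.

candidate B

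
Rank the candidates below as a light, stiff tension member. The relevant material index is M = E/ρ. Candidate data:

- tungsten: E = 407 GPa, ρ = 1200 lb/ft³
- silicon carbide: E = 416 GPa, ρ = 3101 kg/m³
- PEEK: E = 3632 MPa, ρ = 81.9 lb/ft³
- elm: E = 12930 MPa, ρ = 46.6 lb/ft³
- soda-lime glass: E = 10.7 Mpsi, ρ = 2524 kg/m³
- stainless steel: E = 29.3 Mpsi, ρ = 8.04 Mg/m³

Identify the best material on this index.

Normalizing units and computing the index:
  tungsten: E = 407.0 GPa, ρ = 19220 kg/m³
  silicon carbide: E = 416.0 GPa, ρ = 3101 kg/m³
  PEEK: E = 3.632 GPa, ρ = 1312 kg/m³
  elm: E = 12.93 GPa, ρ = 746.5 kg/m³
  soda-lime glass: E = 73.77 GPa, ρ = 2524 kg/m³
  stainless steel: E = 202.0 GPa, ρ = 8040 kg/m³
  silicon carbide: M = 134 MN·m/kg
  soda-lime glass: M = 29.2 MN·m/kg
  stainless steel: M = 25.1 MN·m/kg
  tungsten: M = 21.2 MN·m/kg
  elm: M = 17.3 MN·m/kg
  PEEK: M = 2.77 MN·m/kg
Highest index: silicon carbide.

silicon carbide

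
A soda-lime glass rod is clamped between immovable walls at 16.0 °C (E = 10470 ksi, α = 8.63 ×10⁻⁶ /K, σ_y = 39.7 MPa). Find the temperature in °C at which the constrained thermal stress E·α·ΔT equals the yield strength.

79.7 °C

E = 10470 ksi = 72.19 GPa.
E·α·ΔT = 39.70 MPa ⇒ ΔT = 39.70 / (72.19×10³ × 8.63×10⁻⁶) = 63.73 K.
T = 16.0 + 63.73 = 79.73 °C.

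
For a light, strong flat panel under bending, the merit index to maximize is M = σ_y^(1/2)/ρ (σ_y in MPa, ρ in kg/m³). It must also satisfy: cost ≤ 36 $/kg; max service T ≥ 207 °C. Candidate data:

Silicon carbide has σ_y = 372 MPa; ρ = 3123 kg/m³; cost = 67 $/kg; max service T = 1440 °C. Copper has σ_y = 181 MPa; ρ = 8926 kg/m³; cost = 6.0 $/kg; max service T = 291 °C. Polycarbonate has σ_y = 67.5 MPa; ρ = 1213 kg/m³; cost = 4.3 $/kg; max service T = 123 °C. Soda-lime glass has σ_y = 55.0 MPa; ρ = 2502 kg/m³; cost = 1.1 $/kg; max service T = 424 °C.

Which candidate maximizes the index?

soda-lime glass

Screen on constraints: cost ≤ 36 $/kg; max service T ≥ 207 °C. Survivors: copper, soda-lime glass.
Computing M directly (units already consistent):
  soda-lime glass: M = 2.96×10⁻³
  copper: M = 1.51×10⁻³
Highest index: soda-lime glass.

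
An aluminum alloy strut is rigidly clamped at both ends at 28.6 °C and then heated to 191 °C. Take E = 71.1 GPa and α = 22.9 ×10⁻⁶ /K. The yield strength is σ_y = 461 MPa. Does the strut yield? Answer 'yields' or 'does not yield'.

ΔT = 162.4 K. Constrained thermal stress σ = E·α·ΔT = 71.10×10³ MPa × 22.9×10⁻⁶ × 162.4 = 264 MPa (compressive).
Compare to σ_y = 461 MPa: σ < σ_y, so it does not yield.

does not yield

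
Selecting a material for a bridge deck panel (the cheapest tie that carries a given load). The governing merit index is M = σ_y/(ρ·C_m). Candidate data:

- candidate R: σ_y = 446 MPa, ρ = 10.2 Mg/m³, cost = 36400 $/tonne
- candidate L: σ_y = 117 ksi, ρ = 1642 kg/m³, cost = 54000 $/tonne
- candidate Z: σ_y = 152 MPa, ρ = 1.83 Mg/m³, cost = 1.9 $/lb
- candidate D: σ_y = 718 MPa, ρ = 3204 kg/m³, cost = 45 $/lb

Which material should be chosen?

candidate Z

Putting every candidate on a common basis:
  candidate R: σ_y = 446.0 MPa, ρ = 10200 kg/m³, cost = 36.40 $/kg
  candidate L: σ_y = 806.7 MPa, ρ = 1642 kg/m³, cost = 54.00 $/kg
  candidate Z: σ_y = 152.0 MPa, ρ = 1830 kg/m³, cost = 4.189 $/kg
  candidate D: σ_y = 718.0 MPa, ρ = 3204 kg/m³, cost = 99.21 $/kg
  candidate Z: M = 19.8 kN·m per $
  candidate L: M = 9.10 kN·m per $
  candidate D: M = 2.26 kN·m per $
  candidate R: M = 1.20 kN·m per $
Candidate Z ranks first.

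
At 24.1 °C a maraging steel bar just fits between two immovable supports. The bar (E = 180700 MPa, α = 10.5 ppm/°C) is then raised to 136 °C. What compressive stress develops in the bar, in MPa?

E = 180700 MPa = 180.7 GPa.
ΔT = 111.9 K. Constrained thermal stress σ = E·α·ΔT = 180.7×10³ MPa × 10.5×10⁻⁶ × 111.9 = 212 MPa (compressive).

212 MPa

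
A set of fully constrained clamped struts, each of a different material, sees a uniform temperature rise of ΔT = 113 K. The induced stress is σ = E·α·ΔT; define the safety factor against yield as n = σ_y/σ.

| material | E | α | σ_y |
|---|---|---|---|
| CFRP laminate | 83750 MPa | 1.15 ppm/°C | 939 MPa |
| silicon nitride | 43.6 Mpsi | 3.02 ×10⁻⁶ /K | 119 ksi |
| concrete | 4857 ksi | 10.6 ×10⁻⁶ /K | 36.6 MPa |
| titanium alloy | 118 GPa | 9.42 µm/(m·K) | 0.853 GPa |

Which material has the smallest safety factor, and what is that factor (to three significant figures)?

concrete, n = 0.912

Per material, after unit conversion:
  CFRP laminate: E = 83.75, α = 1.15, σ_y = 939.0 → σ = 10.9 MPa, n = 86.3
  silicon nitride: E = 300.6, α = 3.02, σ_y = 820.5 → σ = 103 MPa, n = 8.00
  concrete: E = 33.49, α = 10.6, σ_y = 36.60 → σ = 40.1 MPa, n = 0.912
  titanium alloy: E = 118.0, α = 9.42, σ_y = 853.0 → σ = 126 MPa, n = 6.79
Concrete has the lowest safety factor, n = 0.912.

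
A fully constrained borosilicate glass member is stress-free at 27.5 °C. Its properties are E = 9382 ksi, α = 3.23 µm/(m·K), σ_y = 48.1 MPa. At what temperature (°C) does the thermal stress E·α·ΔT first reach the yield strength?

258 °C

E = 9382 ksi = 64.69 GPa.
E·α·ΔT = 48.10 MPa ⇒ ΔT = 48.10 / (64.69×10³ × 3.23×10⁻⁶) = 230.2 K.
T = 27.5 + 230.2 = 257.7 °C.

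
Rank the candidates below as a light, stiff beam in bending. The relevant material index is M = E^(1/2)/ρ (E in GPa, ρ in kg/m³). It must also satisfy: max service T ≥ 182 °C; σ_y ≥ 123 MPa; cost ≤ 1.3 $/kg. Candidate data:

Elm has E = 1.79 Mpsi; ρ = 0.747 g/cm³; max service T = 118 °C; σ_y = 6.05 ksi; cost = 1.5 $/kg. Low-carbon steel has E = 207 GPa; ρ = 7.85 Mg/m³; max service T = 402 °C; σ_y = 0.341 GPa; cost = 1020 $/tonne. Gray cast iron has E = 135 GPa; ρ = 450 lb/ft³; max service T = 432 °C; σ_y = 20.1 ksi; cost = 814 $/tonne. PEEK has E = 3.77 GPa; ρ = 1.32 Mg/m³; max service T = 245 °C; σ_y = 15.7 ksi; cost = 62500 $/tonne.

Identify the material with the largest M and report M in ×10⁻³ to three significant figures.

Screen on constraints: max service T ≥ 182 °C; σ_y ≥ 123 MPa; cost ≤ 1.3 $/kg. Survivors: low-carbon steel, gray cast iron.
After converting to SI:
  low-carbon steel: E = 207.0 GPa, ρ = 7850 kg/m³
  gray cast iron: E = 135.0 GPa, ρ = 7208 kg/m³
  low-carbon steel: M = 1.83×10⁻³
  gray cast iron: M = 1.61×10⁻³
Highest index: low-carbon steel.

low-carbon steel, M = 1.83×10⁻³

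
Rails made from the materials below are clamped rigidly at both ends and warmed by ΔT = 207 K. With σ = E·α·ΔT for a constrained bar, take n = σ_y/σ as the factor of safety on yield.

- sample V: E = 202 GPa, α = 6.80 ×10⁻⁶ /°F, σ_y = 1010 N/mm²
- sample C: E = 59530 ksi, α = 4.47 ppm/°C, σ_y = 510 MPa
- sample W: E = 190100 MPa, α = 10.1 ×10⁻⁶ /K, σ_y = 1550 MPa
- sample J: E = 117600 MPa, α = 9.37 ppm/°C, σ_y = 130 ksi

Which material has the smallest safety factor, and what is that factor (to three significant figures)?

In consistent units (E in GPa, α in ×10⁻⁶/K, σ_y in MPa):
  sample V: E = 202.0, α = 12.2, σ_y = 1010 → σ = 512 MPa, n = 1.97
  sample C: E = 410.4, α = 4.47, σ_y = 510.0 → σ = 380 MPa, n = 1.34
  sample W: E = 190.1, α = 10.1, σ_y = 1550 → σ = 397 MPa, n = 3.90
  sample J: E = 117.6, α = 9.37, σ_y = 896.3 → σ = 228 MPa, n = 3.93
Smallest n: sample C with n = 1.34.

sample C, n = 1.34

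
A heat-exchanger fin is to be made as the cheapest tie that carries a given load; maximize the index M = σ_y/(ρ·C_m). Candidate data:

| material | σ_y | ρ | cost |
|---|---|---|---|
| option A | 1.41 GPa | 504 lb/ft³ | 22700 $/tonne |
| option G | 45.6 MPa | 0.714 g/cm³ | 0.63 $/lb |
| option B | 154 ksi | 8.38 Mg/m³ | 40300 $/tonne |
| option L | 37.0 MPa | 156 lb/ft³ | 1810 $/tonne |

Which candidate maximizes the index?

Normalizing units and computing the index:
  option A: σ_y = 1410 MPa, ρ = 8073 kg/m³, cost = 22.70 $/kg
  option G: σ_y = 45.60 MPa, ρ = 714.0 kg/m³, cost = 1.389 $/kg
  option B: σ_y = 1062 MPa, ρ = 8380 kg/m³, cost = 40.30 $/kg
  option L: σ_y = 37.00 MPa, ρ = 2499 kg/m³, cost = 1.810 $/kg
  option G: M = 46.0 kN·m per $
  option L: M = 8.18 kN·m per $
  option A: M = 7.69 kN·m per $
  option B: M = 3.14 kN·m per $
The maximum is for option G.

option G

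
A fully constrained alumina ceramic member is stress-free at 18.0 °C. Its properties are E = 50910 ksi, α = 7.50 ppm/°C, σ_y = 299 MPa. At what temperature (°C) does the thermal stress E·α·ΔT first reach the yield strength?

E = 50910 ksi = 351.0 GPa.
E·α·ΔT = 299.0 MPa ⇒ ΔT = 299.0 / (351.0×10³ × 7.50×10⁻⁶) = 113.6 K.
T = 18.0 + 113.6 = 131.6 °C.

132 °C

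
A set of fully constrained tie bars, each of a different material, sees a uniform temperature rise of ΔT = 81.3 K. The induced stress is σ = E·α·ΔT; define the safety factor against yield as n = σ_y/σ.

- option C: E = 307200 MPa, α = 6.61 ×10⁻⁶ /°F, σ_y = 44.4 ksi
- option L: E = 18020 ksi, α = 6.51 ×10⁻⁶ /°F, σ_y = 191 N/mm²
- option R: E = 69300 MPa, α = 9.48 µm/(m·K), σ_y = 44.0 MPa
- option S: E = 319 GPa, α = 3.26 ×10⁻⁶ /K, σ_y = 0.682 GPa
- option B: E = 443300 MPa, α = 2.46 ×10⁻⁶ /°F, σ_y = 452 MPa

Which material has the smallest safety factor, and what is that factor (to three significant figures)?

option R, n = 0.824

Per material, after unit conversion:
  option C: E = 307.2, α = 11.9, σ_y = 306.1 → σ = 297 MPa, n = 1.03
  option L: E = 124.2, α = 11.7, σ_y = 191.0 → σ = 118 MPa, n = 1.61
  option R: E = 69.30, α = 9.48, σ_y = 44.00 → σ = 53.4 MPa, n = 0.824
  option S: E = 319.0, α = 3.26, σ_y = 682.0 → σ = 84.5 MPa, n = 8.07
  option B: E = 443.3, α = 4.43, σ_y = 452.0 → σ = 160 MPa, n = 2.83
The minimum is option R at n = 0.824.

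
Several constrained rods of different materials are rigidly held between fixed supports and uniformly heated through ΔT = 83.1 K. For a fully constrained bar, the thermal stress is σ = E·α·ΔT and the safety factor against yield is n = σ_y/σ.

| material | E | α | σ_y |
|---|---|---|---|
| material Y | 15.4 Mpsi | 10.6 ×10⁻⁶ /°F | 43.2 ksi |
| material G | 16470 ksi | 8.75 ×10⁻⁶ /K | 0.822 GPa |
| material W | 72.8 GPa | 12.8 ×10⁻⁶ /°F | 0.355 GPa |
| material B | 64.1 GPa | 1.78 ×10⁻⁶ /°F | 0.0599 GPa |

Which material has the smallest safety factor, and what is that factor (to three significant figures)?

With everything in SI (GPa, ×10⁻⁶/K, MPa):
  material Y: E = 106.2, α = 19.1, σ_y = 297.9 → σ = 168 MPa, n = 1.77
  material G: E = 113.6, α = 8.75, σ_y = 822.0 → σ = 82.6 MPa, n = 9.96
  material W: E = 72.80, α = 23.0, σ_y = 355.0 → σ = 139 MPa, n = 2.55
  material B: E = 64.10, α = 3.20, σ_y = 59.90 → σ = 17.1 MPa, n = 3.51
The minimum is material Y at n = 1.77.

material Y, n = 1.77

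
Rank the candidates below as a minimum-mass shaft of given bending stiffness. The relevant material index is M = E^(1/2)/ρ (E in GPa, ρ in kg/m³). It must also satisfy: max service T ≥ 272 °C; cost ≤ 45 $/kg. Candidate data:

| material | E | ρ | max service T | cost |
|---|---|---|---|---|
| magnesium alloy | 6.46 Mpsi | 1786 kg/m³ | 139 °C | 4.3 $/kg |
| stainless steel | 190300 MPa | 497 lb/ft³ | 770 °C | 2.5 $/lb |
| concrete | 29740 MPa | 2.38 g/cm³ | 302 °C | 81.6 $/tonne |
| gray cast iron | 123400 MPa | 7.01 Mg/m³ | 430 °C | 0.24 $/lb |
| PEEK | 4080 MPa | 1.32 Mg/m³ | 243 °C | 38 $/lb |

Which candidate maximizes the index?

concrete

Screen on constraints: max service T ≥ 272 °C; cost ≤ 45 $/kg. Survivors: stainless steel, concrete, gray cast iron.
Normalizing units and computing the index:
  stainless steel: E = 190.3 GPa, ρ = 7961 kg/m³
  concrete: E = 29.74 GPa, ρ = 2380 kg/m³
  gray cast iron: E = 123.4 GPa, ρ = 7010 kg/m³
  concrete: M = 2.29×10⁻³
  stainless steel: M = 1.73×10⁻³
  gray cast iron: M = 1.58×10⁻³
Concrete has the largest M.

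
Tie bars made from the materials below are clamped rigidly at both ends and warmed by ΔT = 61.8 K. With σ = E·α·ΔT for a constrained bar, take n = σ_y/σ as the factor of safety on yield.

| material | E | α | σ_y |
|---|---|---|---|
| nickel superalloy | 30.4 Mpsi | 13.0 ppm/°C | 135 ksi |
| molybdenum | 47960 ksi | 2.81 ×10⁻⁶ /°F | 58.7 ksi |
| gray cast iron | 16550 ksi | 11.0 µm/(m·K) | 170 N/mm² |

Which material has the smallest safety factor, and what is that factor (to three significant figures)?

gray cast iron, n = 2.19

Converting E to GPa, α to ×10⁻⁶/K, σ_y to MPa, then σ and n for each:
  nickel superalloy: E = 209.6, α = 13.0, σ_y = 930.8 → σ = 168 MPa, n = 5.53
  molybdenum: E = 330.7, α = 5.06, σ_y = 404.7 → σ = 103 MPa, n = 3.92
  gray cast iron: E = 114.1, α = 11.0, σ_y = 170.0 → σ = 77.6 MPa, n = 2.19
Smallest n: gray cast iron with n = 2.19.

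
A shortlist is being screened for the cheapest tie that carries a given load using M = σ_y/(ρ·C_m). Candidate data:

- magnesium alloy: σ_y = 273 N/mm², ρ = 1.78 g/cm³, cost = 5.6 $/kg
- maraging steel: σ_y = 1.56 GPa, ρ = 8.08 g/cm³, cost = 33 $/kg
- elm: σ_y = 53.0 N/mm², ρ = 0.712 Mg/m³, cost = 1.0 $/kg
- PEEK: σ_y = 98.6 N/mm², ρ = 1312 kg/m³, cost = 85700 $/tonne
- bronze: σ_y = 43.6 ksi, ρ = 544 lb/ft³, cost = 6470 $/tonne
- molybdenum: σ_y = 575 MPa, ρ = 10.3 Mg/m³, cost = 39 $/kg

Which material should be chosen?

Normalizing units and computing the index:
  magnesium alloy: σ_y = 273.0 MPa, ρ = 1780 kg/m³, cost = 5.600 $/kg
  maraging steel: σ_y = 1560 MPa, ρ = 8080 kg/m³, cost = 33.00 $/kg
  elm: σ_y = 53.00 MPa, ρ = 712.0 kg/m³, cost = 1.000 $/kg
  PEEK: σ_y = 98.60 MPa, ρ = 1312 kg/m³, cost = 85.70 $/kg
  bronze: σ_y = 300.6 MPa, ρ = 8714 kg/m³, cost = 6.470 $/kg
  molybdenum: σ_y = 575.0 MPa, ρ = 10300 kg/m³, cost = 39.00 $/kg
  elm: M = 74.4 kN·m per $
  magnesium alloy: M = 27.4 kN·m per $
  maraging steel: M = 5.85 kN·m per $
  bronze: M = 5.33 kN·m per $
  molybdenum: M = 1.43 kN·m per $
  PEEK: M = 0.877 kN·m per $
Highest index: elm.

elm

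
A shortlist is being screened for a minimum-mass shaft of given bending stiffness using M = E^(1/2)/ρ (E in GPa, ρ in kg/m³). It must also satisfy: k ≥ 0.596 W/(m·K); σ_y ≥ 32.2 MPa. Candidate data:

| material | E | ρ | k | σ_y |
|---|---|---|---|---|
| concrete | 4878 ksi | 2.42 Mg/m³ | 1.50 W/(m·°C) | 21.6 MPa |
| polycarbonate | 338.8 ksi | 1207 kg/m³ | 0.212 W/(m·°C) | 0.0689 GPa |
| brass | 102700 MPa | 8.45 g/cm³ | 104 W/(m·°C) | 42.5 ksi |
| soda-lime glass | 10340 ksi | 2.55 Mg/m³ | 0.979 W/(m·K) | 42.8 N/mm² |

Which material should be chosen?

soda-lime glass

Screen on constraints: k ≥ 0.596 W/(m·K); σ_y ≥ 32.2 MPa. Survivors: brass, soda-lime glass.
Normalizing units and computing the index:
  brass: E = 102.7 GPa, ρ = 8450 kg/m³
  soda-lime glass: E = 71.29 GPa, ρ = 2550 kg/m³
  soda-lime glass: M = 3.31×10⁻³
  brass: M = 1.20×10⁻³
The maximum is for soda-lime glass.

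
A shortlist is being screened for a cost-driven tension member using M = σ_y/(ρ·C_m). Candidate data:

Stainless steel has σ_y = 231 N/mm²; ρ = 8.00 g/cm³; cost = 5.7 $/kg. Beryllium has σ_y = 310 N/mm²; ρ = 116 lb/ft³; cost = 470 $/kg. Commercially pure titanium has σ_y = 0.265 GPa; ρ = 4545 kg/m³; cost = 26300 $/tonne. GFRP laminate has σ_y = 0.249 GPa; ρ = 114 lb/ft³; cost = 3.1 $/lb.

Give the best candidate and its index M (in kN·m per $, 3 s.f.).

GFRP laminate, M = 20.0 kN·m per $

After converting to SI:
  stainless steel: σ_y = 231.0 MPa, ρ = 8000 kg/m³, cost = 5.700 $/kg
  beryllium: σ_y = 310.0 MPa, ρ = 1858 kg/m³, cost = 470.0 $/kg
  commercially pure titanium: σ_y = 265.0 MPa, ρ = 4545 kg/m³, cost = 26.30 $/kg
  GFRP laminate: σ_y = 249.0 MPa, ρ = 1826 kg/m³, cost = 6.834 $/kg
  GFRP laminate: M = 20.0 kN·m per $
  stainless steel: M = 5.07 kN·m per $
  commercially pure titanium: M = 2.22 kN·m per $
  beryllium: M = 0.355 kN·m per $
The maximum is for GFRP laminate.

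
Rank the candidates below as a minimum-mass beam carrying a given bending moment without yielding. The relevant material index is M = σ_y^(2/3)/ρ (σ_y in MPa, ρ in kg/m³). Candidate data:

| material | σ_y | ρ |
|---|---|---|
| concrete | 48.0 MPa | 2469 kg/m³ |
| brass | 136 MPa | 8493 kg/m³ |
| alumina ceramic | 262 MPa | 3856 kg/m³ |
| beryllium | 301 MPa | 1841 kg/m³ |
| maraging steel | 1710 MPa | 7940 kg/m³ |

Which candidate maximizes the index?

Computing M directly (units already consistent):
  beryllium: M = 24.4×10⁻³
  maraging steel: M = 18.0×10⁻³
  alumina ceramic: M = 10.6×10⁻³
  concrete: M = 5.35×10⁻³
  brass: M = 3.11×10⁻³
Beryllium has the largest M.

beryllium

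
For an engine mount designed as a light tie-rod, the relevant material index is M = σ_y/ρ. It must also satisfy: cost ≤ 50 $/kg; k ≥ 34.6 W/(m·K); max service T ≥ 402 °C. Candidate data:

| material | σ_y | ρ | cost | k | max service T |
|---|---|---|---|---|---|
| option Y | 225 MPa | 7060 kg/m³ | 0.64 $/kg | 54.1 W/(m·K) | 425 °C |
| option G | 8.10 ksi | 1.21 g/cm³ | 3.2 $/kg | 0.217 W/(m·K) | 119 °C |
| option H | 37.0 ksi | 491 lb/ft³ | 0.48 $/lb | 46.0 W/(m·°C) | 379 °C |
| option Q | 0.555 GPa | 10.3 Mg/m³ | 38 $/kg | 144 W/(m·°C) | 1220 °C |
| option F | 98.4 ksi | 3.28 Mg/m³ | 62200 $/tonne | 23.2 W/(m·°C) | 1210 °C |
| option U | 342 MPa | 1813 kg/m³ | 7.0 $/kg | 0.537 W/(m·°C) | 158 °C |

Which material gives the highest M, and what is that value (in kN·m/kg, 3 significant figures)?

option Q, M = 53.9 kN·m/kg

Screen on constraints: cost ≤ 50 $/kg; k ≥ 34.6 W/(m·K); max service T ≥ 402 °C. Survivors: option Y, option Q.
In SI units:
  option Y: σ_y = 225.0 MPa, ρ = 7060 kg/m³
  option Q: σ_y = 555.0 MPa, ρ = 10300 kg/m³
  option Q: M = 53.9 kN·m/kg
  option Y: M = 31.9 kN·m/kg
Option Q ranks first.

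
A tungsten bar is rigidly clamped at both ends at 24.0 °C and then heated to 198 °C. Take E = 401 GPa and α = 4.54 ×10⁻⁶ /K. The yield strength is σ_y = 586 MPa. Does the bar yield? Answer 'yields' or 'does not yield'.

does not yield

ΔT = 174.0 K. Constrained thermal stress σ = E·α·ΔT = 401.0×10³ MPa × 4.54×10⁻⁶ × 174.0 = 317 MPa (compressive).
Compare to σ_y = 586 MPa: σ < σ_y, so it does not yield.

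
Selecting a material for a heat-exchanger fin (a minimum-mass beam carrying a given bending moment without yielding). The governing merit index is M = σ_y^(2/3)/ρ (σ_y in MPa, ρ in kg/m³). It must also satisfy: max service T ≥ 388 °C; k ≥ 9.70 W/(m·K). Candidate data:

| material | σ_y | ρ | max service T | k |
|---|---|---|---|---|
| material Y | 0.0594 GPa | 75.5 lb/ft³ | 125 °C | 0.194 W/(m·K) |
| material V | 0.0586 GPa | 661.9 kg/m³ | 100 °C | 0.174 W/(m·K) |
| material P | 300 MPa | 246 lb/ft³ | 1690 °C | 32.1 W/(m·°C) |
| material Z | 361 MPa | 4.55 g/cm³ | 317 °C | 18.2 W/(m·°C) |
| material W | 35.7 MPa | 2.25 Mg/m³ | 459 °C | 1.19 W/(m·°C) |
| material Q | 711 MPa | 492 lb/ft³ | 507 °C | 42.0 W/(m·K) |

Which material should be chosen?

Screen on constraints: max service T ≥ 388 °C; k ≥ 9.70 W/(m·K). Survivors: material P, material Q.
After converting to SI:
  material P: σ_y = 300.0 MPa, ρ = 3941 kg/m³
  material Q: σ_y = 711.0 MPa, ρ = 7881 kg/m³
  material P: M = 11.4×10⁻³
  material Q: M = 10.1×10⁻³
Highest index: material P.

material P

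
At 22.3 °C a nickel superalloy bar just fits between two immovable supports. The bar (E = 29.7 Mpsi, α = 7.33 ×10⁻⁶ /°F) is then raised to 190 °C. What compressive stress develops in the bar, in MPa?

E = 29.7 Mpsi = 204.8 GPa.
α = 7.33×10⁻⁶/°F × 9/5 = 13.2×10⁻⁶/K.
ΔT = 167.7 K. Constrained thermal stress σ = E·α·ΔT = 204.8×10³ MPa × 13.2×10⁻⁶ × 167.7 = 453 MPa (compressive).

453 MPa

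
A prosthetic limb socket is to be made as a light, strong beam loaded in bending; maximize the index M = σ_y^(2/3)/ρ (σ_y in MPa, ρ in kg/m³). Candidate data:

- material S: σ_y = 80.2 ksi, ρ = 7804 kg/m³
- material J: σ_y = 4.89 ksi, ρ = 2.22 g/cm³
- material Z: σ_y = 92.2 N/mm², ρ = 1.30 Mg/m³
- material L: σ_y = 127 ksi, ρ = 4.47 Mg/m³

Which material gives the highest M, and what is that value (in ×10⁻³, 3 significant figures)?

Convert each candidate to consistent units, then evaluate M:
  material S: σ_y = 553.0 MPa, ρ = 7804 kg/m³
  material J: σ_y = 33.72 MPa, ρ = 2220 kg/m³
  material Z: σ_y = 92.20 MPa, ρ = 1300 kg/m³
  material L: σ_y = 875.6 MPa, ρ = 4470 kg/m³
  material L: M = 20.5×10⁻³
  material Z: M = 15.7×10⁻³
  material S: M = 8.63×10⁻³
  material J: M = 4.70×10⁻³
Material L ranks first.

material L, M = 20.5×10⁻³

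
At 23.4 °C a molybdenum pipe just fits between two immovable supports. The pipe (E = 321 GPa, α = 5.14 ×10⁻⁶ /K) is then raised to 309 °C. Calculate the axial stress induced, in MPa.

ΔT = 285.6 K. Constrained thermal stress σ = E·α·ΔT = 321.0×10³ MPa × 5.14×10⁻⁶ × 285.6 = 471 MPa (compressive).

471 MPa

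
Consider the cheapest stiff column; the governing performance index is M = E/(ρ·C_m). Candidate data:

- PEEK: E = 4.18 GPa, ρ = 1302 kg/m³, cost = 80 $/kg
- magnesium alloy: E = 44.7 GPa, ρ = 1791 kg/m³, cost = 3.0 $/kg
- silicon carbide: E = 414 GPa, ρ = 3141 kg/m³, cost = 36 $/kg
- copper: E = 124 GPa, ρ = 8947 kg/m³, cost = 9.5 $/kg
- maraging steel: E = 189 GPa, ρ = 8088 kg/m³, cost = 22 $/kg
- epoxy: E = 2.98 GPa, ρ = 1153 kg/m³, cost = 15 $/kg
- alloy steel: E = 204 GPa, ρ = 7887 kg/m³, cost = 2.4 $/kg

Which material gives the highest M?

Per-candidate index values:
  alloy steel: M = 10.8 MN·m per $
  magnesium alloy: M = 8.32 MN·m per $
  silicon carbide: M = 3.66 MN·m per $
  copper: M = 1.46 MN·m per $
  maraging steel: M = 1.06 MN·m per $
  epoxy: M = 0.172 MN·m per $
  PEEK: M = 0.0401 MN·m per $
Highest index: alloy steel.

alloy steel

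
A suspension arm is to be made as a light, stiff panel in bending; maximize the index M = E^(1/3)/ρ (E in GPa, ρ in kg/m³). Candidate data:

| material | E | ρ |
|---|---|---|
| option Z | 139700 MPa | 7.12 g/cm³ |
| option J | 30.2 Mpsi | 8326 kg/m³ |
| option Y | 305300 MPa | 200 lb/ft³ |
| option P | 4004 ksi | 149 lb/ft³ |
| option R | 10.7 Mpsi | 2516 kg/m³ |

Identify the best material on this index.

option Y

After converting to SI:
  option Z: E = 139.7 GPa, ρ = 7120 kg/m³
  option J: E = 208.2 GPa, ρ = 8326 kg/m³
  option Y: E = 305.3 GPa, ρ = 3204 kg/m³
  option P: E = 27.61 GPa, ρ = 2387 kg/m³
  option R: E = 73.77 GPa, ρ = 2516 kg/m³
  option Y: M = 2.10×10⁻³
  option R: M = 1.67×10⁻³
  option P: M = 1.27×10⁻³
  option Z: M = 0.729×10⁻³
  option J: M = 0.712×10⁻³
The maximum is for option Y.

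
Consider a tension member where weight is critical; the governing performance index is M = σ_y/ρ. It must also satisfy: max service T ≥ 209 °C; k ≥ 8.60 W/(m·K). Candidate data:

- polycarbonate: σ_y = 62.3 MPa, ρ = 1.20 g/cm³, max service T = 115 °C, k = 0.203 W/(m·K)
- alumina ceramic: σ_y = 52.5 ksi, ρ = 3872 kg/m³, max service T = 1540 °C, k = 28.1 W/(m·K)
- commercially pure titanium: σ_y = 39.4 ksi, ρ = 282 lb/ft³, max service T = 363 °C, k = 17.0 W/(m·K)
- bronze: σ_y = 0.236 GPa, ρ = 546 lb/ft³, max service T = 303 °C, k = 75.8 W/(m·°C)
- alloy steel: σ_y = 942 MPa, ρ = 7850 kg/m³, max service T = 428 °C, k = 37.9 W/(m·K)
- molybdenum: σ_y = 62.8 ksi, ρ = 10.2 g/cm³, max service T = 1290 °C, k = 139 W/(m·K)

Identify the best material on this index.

alloy steel

Screen on constraints: max service T ≥ 209 °C; k ≥ 8.60 W/(m·K). Survivors: alumina ceramic, commercially pure titanium, bronze, alloy steel, molybdenum.
Convert each candidate to consistent units, then evaluate M:
  alumina ceramic: σ_y = 362.0 MPa, ρ = 3872 kg/m³
  commercially pure titanium: σ_y = 271.7 MPa, ρ = 4517 kg/m³
  bronze: σ_y = 236.0 MPa, ρ = 8746 kg/m³
  alloy steel: σ_y = 942.0 MPa, ρ = 7850 kg/m³
  molybdenum: σ_y = 433.0 MPa, ρ = 10200 kg/m³
  alloy steel: M = 120 kN·m/kg
  alumina ceramic: M = 93.5 kN·m/kg
  commercially pure titanium: M = 60.1 kN·m/kg
  molybdenum: M = 42.5 kN·m/kg
  bronze: M = 27.0 kN·m/kg
Highest index: alloy steel.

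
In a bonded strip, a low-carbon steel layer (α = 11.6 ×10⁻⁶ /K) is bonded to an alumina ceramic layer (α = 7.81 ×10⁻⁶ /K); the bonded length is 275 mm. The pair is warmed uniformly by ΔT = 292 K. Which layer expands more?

low-carbon steel

α(low-carbon steel) = 11.6×10⁻⁶/K vs α(alumina ceramic) = 7.81×10⁻⁶/K.
Higher α expands more for the same ΔT: low-carbon steel.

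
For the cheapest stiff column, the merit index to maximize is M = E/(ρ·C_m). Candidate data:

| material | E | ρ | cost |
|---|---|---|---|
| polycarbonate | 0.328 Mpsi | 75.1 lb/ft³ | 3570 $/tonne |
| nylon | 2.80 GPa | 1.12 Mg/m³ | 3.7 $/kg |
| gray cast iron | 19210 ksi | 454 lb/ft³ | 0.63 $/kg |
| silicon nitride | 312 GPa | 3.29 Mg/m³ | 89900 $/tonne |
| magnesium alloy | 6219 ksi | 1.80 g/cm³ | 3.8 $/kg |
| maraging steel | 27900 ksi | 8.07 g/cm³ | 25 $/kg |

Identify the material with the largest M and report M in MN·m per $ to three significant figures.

gray cast iron, M = 28.9 MN·m per $

Normalizing units and computing the index:
  polycarbonate: E = 2.261 GPa, ρ = 1203 kg/m³, cost = 3.570 $/kg
  nylon: E = 2.800 GPa, ρ = 1120 kg/m³, cost = 3.700 $/kg
  gray cast iron: E = 132.4 GPa, ρ = 7272 kg/m³, cost = 0.6300 $/kg
  silicon nitride: E = 312.0 GPa, ρ = 3290 kg/m³, cost = 89.90 $/kg
  magnesium alloy: E = 42.88 GPa, ρ = 1800 kg/m³, cost = 3.800 $/kg
  maraging steel: E = 192.4 GPa, ρ = 8070 kg/m³, cost = 25.00 $/kg
  gray cast iron: M = 28.9 MN·m per $
  magnesium alloy: M = 6.27 MN·m per $
  silicon nitride: M = 1.05 MN·m per $
  maraging steel: M = 0.953 MN·m per $
  nylon: M = 0.676 MN·m per $
  polycarbonate: M = 0.527 MN·m per $
Gray cast iron has the largest M.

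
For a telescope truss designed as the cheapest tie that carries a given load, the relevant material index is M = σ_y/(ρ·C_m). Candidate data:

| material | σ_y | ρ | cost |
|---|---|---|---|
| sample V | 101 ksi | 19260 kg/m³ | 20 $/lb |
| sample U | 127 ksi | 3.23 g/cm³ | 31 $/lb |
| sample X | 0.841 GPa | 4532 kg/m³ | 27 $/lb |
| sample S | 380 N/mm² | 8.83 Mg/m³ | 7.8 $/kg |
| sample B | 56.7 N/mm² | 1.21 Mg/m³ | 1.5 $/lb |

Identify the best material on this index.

sample B

After converting to SI:
  sample V: σ_y = 696.4 MPa, ρ = 19260 kg/m³, cost = 44.09 $/kg
  sample U: σ_y = 875.6 MPa, ρ = 3230 kg/m³, cost = 68.34 $/kg
  sample X: σ_y = 841.0 MPa, ρ = 4532 kg/m³, cost = 59.52 $/kg
  sample S: σ_y = 380.0 MPa, ρ = 8830 kg/m³, cost = 7.800 $/kg
  sample B: σ_y = 56.70 MPa, ρ = 1210 kg/m³, cost = 3.307 $/kg
  sample B: M = 14.2 kN·m per $
  sample S: M = 5.52 kN·m per $
  sample U: M = 3.97 kN·m per $
  sample X: M = 3.12 kN·m per $
  sample V: M = 0.820 kN·m per $
Sample B has the largest M.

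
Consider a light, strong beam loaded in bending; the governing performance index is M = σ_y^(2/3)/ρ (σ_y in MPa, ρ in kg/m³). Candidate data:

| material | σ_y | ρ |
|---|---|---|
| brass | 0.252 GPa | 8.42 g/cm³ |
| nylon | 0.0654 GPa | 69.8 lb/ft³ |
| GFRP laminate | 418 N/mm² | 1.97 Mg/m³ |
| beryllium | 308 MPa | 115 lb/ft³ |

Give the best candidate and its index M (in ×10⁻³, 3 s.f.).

After converting to SI:
  brass: σ_y = 252.0 MPa, ρ = 8420 kg/m³
  nylon: σ_y = 65.40 MPa, ρ = 1118 kg/m³
  GFRP laminate: σ_y = 418.0 MPa, ρ = 1970 kg/m³
  beryllium: σ_y = 308.0 MPa, ρ = 1842 kg/m³
  GFRP laminate: M = 28.4×10⁻³
  beryllium: M = 24.8×10⁻³
  nylon: M = 14.5×10⁻³
  brass: M = 4.74×10⁻³
GFRP laminate has the largest M.

GFRP laminate, M = 28.4×10⁻³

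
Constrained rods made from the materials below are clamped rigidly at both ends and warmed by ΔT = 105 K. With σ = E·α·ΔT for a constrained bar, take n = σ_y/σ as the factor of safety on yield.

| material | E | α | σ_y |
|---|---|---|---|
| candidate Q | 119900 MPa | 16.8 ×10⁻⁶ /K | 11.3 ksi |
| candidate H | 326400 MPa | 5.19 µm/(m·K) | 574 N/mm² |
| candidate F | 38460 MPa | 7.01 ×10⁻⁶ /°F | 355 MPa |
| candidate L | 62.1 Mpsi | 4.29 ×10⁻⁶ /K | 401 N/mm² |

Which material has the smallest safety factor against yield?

candidate Q

Converting E to GPa, α to ×10⁻⁶/K, σ_y to MPa, then σ and n for each:
  candidate Q: E = 119.9, α = 16.8, σ_y = 77.91 → σ = 212 MPa, n = 0.368
  candidate H: E = 326.4, α = 5.19, σ_y = 574.0 → σ = 178 MPa, n = 3.23
  candidate F: E = 38.46, α = 12.6, σ_y = 355.0 → σ = 51.0 MPa, n = 6.97
  candidate L: E = 428.2, α = 4.29, σ_y = 401.0 → σ = 193 MPa, n = 2.08
Smallest n: candidate Q with n = 0.368.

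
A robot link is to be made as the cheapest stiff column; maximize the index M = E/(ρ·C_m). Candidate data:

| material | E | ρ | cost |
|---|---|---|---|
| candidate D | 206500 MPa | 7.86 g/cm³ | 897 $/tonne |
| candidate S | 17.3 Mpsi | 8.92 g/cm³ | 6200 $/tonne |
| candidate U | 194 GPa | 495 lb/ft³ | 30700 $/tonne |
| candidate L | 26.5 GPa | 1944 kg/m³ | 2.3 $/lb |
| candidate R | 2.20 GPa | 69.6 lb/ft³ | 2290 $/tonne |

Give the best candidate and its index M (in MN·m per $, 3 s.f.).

After converting to SI:
  candidate D: E = 206.5 GPa, ρ = 7860 kg/m³, cost = 0.8970 $/kg
  candidate S: E = 119.3 GPa, ρ = 8920 kg/m³, cost = 6.200 $/kg
  candidate U: E = 194.0 GPa, ρ = 7929 kg/m³, cost = 30.70 $/kg
  candidate L: E = 26.50 GPa, ρ = 1944 kg/m³, cost = 5.071 $/kg
  candidate R: E = 2.200 GPa, ρ = 1115 kg/m³, cost = 2.290 $/kg
  candidate D: M = 29.3 MN·m per $
  candidate L: M = 2.69 MN·m per $
  candidate S: M = 2.16 MN·m per $
  candidate R: M = 0.862 MN·m per $
  candidate U: M = 0.797 MN·m per $
Candidate D ranks first.

candidate D, M = 29.3 MN·m per $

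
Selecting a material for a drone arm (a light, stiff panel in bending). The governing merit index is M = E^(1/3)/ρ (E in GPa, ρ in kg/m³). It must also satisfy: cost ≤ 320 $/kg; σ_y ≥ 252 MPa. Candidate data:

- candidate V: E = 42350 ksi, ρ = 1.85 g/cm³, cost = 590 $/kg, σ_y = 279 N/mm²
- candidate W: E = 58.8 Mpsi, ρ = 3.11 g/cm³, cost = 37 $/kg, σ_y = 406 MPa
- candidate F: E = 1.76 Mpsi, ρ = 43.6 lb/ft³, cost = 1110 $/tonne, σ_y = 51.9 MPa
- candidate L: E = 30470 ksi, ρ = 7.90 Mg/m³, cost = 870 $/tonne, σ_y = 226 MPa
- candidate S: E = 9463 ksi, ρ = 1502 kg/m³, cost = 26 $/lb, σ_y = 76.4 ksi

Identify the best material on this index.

Screen on constraints: cost ≤ 320 $/kg; σ_y ≥ 252 MPa. Survivors: candidate W, candidate S.
In SI units:
  candidate W: E = 405.4 GPa, ρ = 3110 kg/m³
  candidate S: E = 65.25 GPa, ρ = 1502 kg/m³
  candidate S: M = 2.68×10⁻³
  candidate W: M = 2.38×10⁻³
The maximum is for candidate S.

candidate S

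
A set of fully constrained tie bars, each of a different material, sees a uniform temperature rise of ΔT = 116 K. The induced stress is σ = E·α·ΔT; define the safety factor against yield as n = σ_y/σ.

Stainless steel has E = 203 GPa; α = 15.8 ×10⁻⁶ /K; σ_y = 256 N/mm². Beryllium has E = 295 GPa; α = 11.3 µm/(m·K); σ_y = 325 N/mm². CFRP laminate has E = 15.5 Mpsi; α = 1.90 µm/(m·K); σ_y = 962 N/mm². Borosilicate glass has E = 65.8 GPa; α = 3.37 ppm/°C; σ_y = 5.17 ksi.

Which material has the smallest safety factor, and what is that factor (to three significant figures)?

stainless steel, n = 0.688

In consistent units (E in GPa, α in ×10⁻⁶/K, σ_y in MPa):
  stainless steel: E = 203.0, α = 15.8, σ_y = 256.0 → σ = 372 MPa, n = 0.688
  beryllium: E = 295.0, α = 11.3, σ_y = 325.0 → σ = 387 MPa, n = 0.840
  CFRP laminate: E = 106.9, α = 1.90, σ_y = 962.0 → σ = 23.6 MPa, n = 40.8
  borosilicate glass: E = 65.80, α = 3.37, σ_y = 35.65 → σ = 25.7 MPa, n = 1.39
Smallest n: stainless steel with n = 0.688.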